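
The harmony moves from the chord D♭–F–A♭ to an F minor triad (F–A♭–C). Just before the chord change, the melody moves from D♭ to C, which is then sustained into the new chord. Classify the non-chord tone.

The harmony at that moment is D♭ major triad (D♭, F, A♭); C is not a chord tone.
It is approached by step down from D♭ and then sustained as the same pitch into the next harmony.
Arriving early and becoming a chord tone when the harmony changes — an anticipation.

C is an anticipation.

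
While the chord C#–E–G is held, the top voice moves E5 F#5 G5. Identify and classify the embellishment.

F#5 is a passing tone.

The harmony at that moment is C# diminished triad (C#, E, G); F#5 is not a chord tone.
It is approached by step up from E5 and left by step up to G5.
Step in, step out in the same direction — a passing tone.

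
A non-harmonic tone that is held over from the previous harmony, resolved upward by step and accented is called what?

Retardation.

Approach: by preparation — the pitch is first a chord tone, then held (tied or repeated) while the harmony changes under it. Departure: up by step. Metric position: strong.
A prepared dissonance that resolves upward by step — a retardation. (The same figure resolving downward would be a suspension.)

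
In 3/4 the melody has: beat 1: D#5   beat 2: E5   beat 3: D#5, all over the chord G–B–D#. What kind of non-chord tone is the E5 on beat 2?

The harmony at that moment is G augmented triad (G, B, D#); E5 is not a chord tone.
It is approached by step up from D#5 and left by step down to D#5.
Step away and step back to the same note — a neighbor tone (upper neighbor).

Upper neighbor tone.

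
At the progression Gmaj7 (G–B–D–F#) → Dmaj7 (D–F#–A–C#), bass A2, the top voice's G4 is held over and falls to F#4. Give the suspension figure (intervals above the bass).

At the second chord the bass is A2. The suspended G4 lies a seventh above the bass; after resolving down by step to F#4, the interval above the bass becomes a sixth.
Suspension figures are named by those two intervals: 7–6.

7–6 suspension.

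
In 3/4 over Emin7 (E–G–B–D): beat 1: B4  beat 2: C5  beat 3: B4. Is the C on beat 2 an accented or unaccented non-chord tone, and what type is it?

The harmony at that moment is E minor seventh chord (E, G, B, D); C5 is not a chord tone.
It is approached by step up from B4 and left by step down to B4.
Step away and step back to the same note — a neighbor tone (upper neighbor).
It falls on a weak beat, so it is unaccented.

Unaccented neighbor tone.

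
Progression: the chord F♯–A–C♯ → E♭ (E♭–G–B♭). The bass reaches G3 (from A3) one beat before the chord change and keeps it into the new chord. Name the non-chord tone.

The harmony at that moment is F♯ minor triad (F♯, A, C♯); G3 is not a chord tone.
It is approached by step down from A3 and then sustained as the same pitch into the next harmony.
Arriving early and becoming a chord tone when the harmony changes — an anticipation.

G3 is an anticipation.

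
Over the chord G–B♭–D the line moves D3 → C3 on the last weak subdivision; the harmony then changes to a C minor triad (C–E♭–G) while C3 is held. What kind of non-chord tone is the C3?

C3 is an anticipation.

The harmony at that moment is G minor triad (G, B♭, D); C3 is not a chord tone.
It is approached by step down from D3 and then sustained as the same pitch into the next harmony.
Arriving early and becoming a chord tone when the harmony changes — an anticipation.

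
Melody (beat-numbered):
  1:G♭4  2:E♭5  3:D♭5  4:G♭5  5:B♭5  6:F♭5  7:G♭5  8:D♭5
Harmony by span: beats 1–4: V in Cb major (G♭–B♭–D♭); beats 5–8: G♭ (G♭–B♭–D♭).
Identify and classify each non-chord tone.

E♭5 (beat 2) — appoggiatura; F♭5 (beat 6) — appoggiatura.

The harmony at that moment is G♭ major triad (G♭, B♭, D♭); E♭5 is not a chord tone.
It is approached by leap up from G♭4 and left by step down to D♭5.
Leap in, step out — an appoggiatura.
The harmony at that moment is G♭ major triad (G♭, B♭, D♭); F♭5 is not a chord tone.
It is approached by leap down from B♭5 and left by step up to G♭5.
Leap in, step out — an appoggiatura.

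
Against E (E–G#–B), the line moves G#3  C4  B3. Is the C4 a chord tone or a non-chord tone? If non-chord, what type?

The harmony at that moment is E major triad (E, G#, B); C4 is not a chord tone.
It is approached by leap up from G#3 and left by step down to B3.
Leap in, step out — an appoggiatura.

Non-chord tone — an appoggiatura.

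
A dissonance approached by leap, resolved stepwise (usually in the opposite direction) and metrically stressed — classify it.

Approach: by leap. Departure: by step. Metric position: strong.
Leap in, step out, in a metrically strong position — an appoggiatura. (It is the mirror image of the escape tone, which steps in and leaps out from a weak position.)

Appoggiatura.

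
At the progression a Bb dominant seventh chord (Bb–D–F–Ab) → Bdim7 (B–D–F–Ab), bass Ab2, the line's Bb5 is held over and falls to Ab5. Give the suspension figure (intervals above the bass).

At the second chord the bass is Ab2. The suspended Bb5 lies a ninth above the bass; after resolving down by step to Ab5, the interval above the bass becomes an octave.
Suspension figures are named by those two intervals: 9–8.

9–8 suspension.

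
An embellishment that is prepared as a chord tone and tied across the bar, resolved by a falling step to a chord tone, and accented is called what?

Approach: by preparation — the pitch is first a chord tone, then held (tied or repeated) while the harmony changes under it. Departure: down by step. Metric position: strong.
A prepared dissonance that resolves downward by step — a suspension. (The same figure resolving upward would be a retardation.)

Suspension.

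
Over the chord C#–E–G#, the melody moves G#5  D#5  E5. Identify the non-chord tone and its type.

D#5 is an appoggiatura.

The harmony at that moment is C# minor triad (C#, E, G#); D#5 is not a chord tone.
It is approached by leap down from G#5 and left by step up to E5.
Leap in, step out — an appoggiatura.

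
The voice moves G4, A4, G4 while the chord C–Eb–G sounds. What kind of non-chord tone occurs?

A4 is a neighbor tone.

The harmony at that moment is C minor triad (C, Eb, G); A4 is not a chord tone.
It is approached by step up from G4 and left by step down to G4.
Step away and step back to the same note — a neighbor tone (upper neighbor).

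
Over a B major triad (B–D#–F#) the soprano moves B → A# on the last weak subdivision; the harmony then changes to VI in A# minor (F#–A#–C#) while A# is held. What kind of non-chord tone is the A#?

A# is an anticipation.

The harmony at that moment is B major triad (B, D#, F#); A# is not a chord tone.
It is approached by step down from B and then sustained as the same pitch into the next harmony.
Arriving early and becoming a chord tone when the harmony changes — an anticipation.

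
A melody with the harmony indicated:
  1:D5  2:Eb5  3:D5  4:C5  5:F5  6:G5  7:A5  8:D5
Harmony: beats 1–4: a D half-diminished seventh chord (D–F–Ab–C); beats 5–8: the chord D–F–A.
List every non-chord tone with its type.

Eb5 (beat 2) — neighbor tone; G5 (beat 6) — passing tone.

The harmony at that moment is D half-diminished seventh chord (D, F, Ab, C); Eb5 is not a chord tone.
It is approached by step up from D5 and left by step down to D5.
Step away and step back to the same note — a neighbor tone (upper neighbor).
The harmony at that moment is D minor triad (D, F, A); G5 is not a chord tone.
It is approached by step up from F5 and left by step up to A5.
Step in, step out in the same direction — a passing tone.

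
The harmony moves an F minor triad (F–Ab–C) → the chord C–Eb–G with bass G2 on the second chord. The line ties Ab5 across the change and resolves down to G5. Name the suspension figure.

At the second chord the bass is G2. The suspended Ab5 lies a ninth above the bass; after resolving down by step to G5, the interval above the bass becomes an octave.
Suspension figures are named by those two intervals: 9–8.

9–8 suspension.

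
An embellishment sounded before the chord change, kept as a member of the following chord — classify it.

Anticipation.

Approach: ahead of the chord change (typically by step), so it is dissonant against the current harmony. Departure: none — the same pitch is restated or held and is a chord tone of the new harmony.
Dissonant first, consonant once the harmony catches up: the note simply arrives early — an anticipation. (The reverse timing, consonant first and dissonant after the change, would be a suspension or retardation.)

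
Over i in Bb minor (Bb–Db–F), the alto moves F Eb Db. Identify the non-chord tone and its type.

The harmony at that moment is Bb minor triad (Bb, Db, F); Eb is not a chord tone.
It is approached by step down from F and left by step down to Db.
Step in, step out in the same direction — a passing tone.

Eb is a passing tone.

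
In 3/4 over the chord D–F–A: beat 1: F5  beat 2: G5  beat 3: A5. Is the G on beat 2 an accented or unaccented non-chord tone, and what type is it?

Unaccented passing tone.

The harmony at that moment is D minor triad (D, F, A); G5 is not a chord tone.
It is approached by step up from F5 and left by step up to A5.
Step in, step out in the same direction — a passing tone.
It falls on a weak beat, so it is unaccented.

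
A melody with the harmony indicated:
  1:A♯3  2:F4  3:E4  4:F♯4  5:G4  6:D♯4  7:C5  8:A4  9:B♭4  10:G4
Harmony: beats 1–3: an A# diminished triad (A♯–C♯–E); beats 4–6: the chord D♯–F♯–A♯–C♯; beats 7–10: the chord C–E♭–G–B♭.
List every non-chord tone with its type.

The harmony at that moment is A♯ diminished triad (A♯, C♯, E); F4 is not a chord tone.
It is approached by leap up from A♯3 and left by step down to E4.
Leap in, step out — an appoggiatura.
The harmony at that moment is D♯ minor seventh chord (D♯, F♯, A♯, C♯); G4 is not a chord tone.
It is approached by step up from F♯4 and left by leap down to D♯4.
Step in, leap out — an escape tone.
The harmony at that moment is C minor seventh chord (C, E♭, G, B♭); A4 is not a chord tone.
It is approached by leap down from C5 and left by step up to B♭4.
Leap in, step out — an appoggiatura.

F4 (beat 2) — appoggiatura; G4 (beat 5) — escape tone; A4 (beat 8) — appoggiatura.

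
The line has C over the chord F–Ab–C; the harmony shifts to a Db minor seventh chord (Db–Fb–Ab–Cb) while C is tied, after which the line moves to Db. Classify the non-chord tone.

The harmony at that moment is Db minor seventh chord (Db, Fb, Ab, Cb); C is not a chord tone.
It is held over (the same pitch as the preceding C) and left by step up to Db.
Held over from the previous chord and resolving up by step — a retardation.

C is a retardation.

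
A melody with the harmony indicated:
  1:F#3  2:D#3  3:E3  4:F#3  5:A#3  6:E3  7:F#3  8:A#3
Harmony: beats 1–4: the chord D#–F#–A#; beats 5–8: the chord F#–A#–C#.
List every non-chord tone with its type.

E3 (beat 3) — passing tone; E3 (beat 6) — appoggiatura.

The harmony at that moment is D# minor triad (D#, F#, A#); E3 is not a chord tone.
It is approached by step up from D#3 and left by step up to F#3.
Step in, step out in the same direction — a passing tone.
The harmony at that moment is F# major triad (F#, A#, C#); E3 is not a chord tone.
It is approached by leap down from A#3 and left by step up to F#3.
Leap in, step out — an appoggiatura.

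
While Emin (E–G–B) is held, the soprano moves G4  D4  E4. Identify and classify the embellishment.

D4 is an appoggiatura.

The harmony at that moment is E minor triad (E, G, B); D4 is not a chord tone.
It is approached by leap down from G4 and left by step up to E4.
Leap in, step out — an appoggiatura.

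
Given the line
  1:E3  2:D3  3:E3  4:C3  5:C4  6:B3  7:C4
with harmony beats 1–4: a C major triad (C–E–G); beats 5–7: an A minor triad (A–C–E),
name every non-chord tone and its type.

D3 (beat 2) — neighbor tone; B3 (beat 6) — neighbor tone.

The harmony at that moment is C major triad (C, E, G); D3 is not a chord tone.
It is approached by step down from E3 and left by step up to E3.
Step away and step back to the same note — a neighbor tone (lower neighbor).
The harmony at that moment is A minor triad (A, C, E); B3 is not a chord tone.
It is approached by step down from C4 and left by step up to C4.
Step away and step back to the same note — a neighbor tone (lower neighbor).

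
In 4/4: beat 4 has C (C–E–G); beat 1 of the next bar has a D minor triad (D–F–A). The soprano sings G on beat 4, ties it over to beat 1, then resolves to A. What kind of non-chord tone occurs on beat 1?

The harmony at that moment is D minor triad (D, F, A); G is not a chord tone.
It is held over (the same pitch as the preceding G) and left by step up to A.
Held over from the previous chord and resolving up by step — a retardation.

Retardation.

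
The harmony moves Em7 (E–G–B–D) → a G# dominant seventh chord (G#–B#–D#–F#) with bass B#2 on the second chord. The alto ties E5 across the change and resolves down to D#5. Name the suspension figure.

4–3 suspension.

At the second chord the bass is B#2. The suspended E5 lies a fourth above the bass; after resolving down by step to D#5, the interval above the bass becomes a third.
Suspension figures are named by those two intervals: 4–3.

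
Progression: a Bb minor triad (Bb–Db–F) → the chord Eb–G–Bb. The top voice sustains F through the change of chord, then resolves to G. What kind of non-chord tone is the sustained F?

F is a retardation.

The harmony at that moment is Eb major triad (Eb, G, Bb); F is not a chord tone.
It is held over (the same pitch as the preceding F) and left by step up to G.
Held over from the previous chord and resolving up by step — a retardation.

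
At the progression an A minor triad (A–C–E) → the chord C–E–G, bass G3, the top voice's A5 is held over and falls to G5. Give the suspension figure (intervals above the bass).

9–8 suspension.

At the second chord the bass is G3. The suspended A5 lies a ninth above the bass; after resolving down by step to G5, the interval above the bass becomes an octave.
Suspension figures are named by those two intervals: 9–8.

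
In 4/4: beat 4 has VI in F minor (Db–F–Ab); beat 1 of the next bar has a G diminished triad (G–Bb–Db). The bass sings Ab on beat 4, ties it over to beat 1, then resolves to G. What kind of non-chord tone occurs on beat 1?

The harmony at that moment is G diminished triad (G, Bb, Db); Ab is not a chord tone.
It is held over (the same pitch as the preceding Ab) and left by step down to G.
Held over from the previous chord and resolving down by step — a suspension.

Suspension.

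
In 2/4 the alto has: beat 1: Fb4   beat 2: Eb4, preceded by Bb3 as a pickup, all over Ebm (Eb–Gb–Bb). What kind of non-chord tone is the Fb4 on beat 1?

Appoggiatura.

The harmony at that moment is Eb minor triad (Eb, Gb, Bb); Fb4 is not a chord tone.
It is approached by leap up from Bb3 and left by step down to Eb4.
Leap in, step out, metrically accented — an appoggiatura.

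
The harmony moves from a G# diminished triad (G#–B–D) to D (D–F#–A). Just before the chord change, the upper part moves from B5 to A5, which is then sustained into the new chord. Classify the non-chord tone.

A5 is an anticipation.

The harmony at that moment is G# diminished triad (G#, B, D); A5 is not a chord tone.
It is approached by step down from B5 and then sustained as the same pitch into the next harmony.
Arriving early and becoming a chord tone when the harmony changes — an anticipation.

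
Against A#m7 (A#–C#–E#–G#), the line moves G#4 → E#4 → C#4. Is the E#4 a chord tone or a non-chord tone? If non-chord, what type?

Chord tone (the fifth of A# minor seventh chord).

A# minor seventh chord contains A#, C#, E#, G#; E# is the fifth, so it is a chord tone.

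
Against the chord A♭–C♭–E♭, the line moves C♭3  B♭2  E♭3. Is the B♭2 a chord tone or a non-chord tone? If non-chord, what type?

Non-chord tone — an escape tone.

The harmony at that moment is A♭ minor triad (A♭, C♭, E♭); B♭2 is not a chord tone.
It is approached by step down from C♭3 and left by leap up to E♭3.
Step in, leap out — an escape tone.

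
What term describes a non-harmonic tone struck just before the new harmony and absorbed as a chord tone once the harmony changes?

Approach: ahead of the chord change (typically by step), so it is dissonant against the current harmony. Departure: none — the same pitch is restated or held and is a chord tone of the new harmony.
Dissonant first, consonant once the harmony catches up: the note simply arrives early — an anticipation. (The reverse timing, consonant first and dissonant after the change, would be a suspension or retardation.)

Anticipation.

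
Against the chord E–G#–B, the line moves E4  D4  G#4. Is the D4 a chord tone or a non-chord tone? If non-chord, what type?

The harmony at that moment is E major triad (E, G#, B); D4 is not a chord tone.
It is approached by step down from E4 and left by leap up to G#4.
Step in, leap out — an escape tone.

Non-chord tone — an escape tone.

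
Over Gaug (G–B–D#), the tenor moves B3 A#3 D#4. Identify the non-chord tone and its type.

A#3 is an escape tone.

The harmony at that moment is G augmented triad (G, B, D#); A#3 is not a chord tone.
It is approached by step down from B3 and left by leap up to D#4.
Step in, leap out — an escape tone.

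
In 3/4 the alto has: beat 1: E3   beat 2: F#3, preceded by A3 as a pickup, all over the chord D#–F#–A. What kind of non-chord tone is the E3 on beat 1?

The harmony at that moment is D# diminished triad (D#, F#, A); E3 is not a chord tone.
It is approached by leap down from A3 and left by step up to F#3.
Leap in, step out, metrically accented — an appoggiatura.

Appoggiatura.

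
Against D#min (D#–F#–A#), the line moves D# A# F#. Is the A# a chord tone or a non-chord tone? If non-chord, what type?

D# minor triad contains D#, F#, A#; A# is the fifth, so it is a chord tone.

Chord tone (the fifth of D# minor triad).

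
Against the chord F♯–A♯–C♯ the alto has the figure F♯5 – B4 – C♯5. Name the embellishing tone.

The harmony at that moment is F♯ major triad (F♯, A♯, C♯); B4 is not a chord tone.
It is approached by leap down from F♯5 and left by step up to C♯5.
Leap in, step out — an appoggiatura.

B4 is an appoggiatura.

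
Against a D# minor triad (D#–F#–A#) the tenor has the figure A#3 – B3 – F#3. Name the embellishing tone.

The harmony at that moment is D# minor triad (D#, F#, A#); B3 is not a chord tone.
It is approached by step up from A#3 and left by leap down to F#3.
Step in, leap out — an escape tone.

B3 is an escape tone.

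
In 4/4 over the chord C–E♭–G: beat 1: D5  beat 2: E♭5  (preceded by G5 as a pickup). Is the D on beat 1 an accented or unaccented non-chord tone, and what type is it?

The harmony at that moment is C minor triad (C, E♭, G); D5 is not a chord tone.
It is approached by leap down from G5 and left by step up to E♭5.
Leap in, step out — an appoggiatura.
It falls on the downbeat, so it is accented.

Accented appoggiatura.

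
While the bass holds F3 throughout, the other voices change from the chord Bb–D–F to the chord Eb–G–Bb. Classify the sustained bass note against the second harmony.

The harmony at that moment is Eb major triad (Eb, G, Bb); F3 is not a chord tone.
It is held over (the same pitch as the preceding F3) and then sustained as the same pitch into the next harmony.
Sustained through a change of harmony — a pedal tone.

Pedal tone (pedal point).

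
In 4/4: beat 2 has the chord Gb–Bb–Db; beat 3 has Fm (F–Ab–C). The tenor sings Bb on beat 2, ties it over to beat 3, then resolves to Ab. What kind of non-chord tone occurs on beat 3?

Suspension.

The harmony at that moment is F minor triad (F, Ab, C); Bb is not a chord tone.
It is held over (the same pitch as the preceding Bb) and left by step down to Ab.
Held over from the previous chord and resolving down by step — a suspension.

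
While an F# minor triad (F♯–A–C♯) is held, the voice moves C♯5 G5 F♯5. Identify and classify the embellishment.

The harmony at that moment is F♯ minor triad (F♯, A, C♯); G5 is not a chord tone.
It is approached by leap up from C♯5 and left by step down to F♯5.
Leap in, step out — an appoggiatura.

G5 is an appoggiatura.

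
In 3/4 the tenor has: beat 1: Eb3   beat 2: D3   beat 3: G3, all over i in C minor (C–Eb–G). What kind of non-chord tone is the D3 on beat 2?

Escape tone.

The harmony at that moment is C minor triad (C, Eb, G); D3 is not a chord tone.
It is approached by step down from Eb3 and left by leap up to G3.
Step in, leap out, on a weak beat — an escape tone.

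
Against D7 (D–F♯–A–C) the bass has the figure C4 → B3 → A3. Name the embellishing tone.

B3 is a passing tone.

The harmony at that moment is D dominant seventh chord (D, F♯, A, C); B3 is not a chord tone.
It is approached by step down from C4 and left by step down to A3.
Step in, step out in the same direction — a passing tone.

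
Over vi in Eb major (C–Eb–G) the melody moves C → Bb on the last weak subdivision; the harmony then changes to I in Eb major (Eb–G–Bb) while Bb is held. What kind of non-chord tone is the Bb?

The harmony at that moment is C minor triad (C, Eb, G); Bb is not a chord tone.
It is approached by step down from C and then sustained as the same pitch into the next harmony.
Arriving early and becoming a chord tone when the harmony changes — an anticipation.

Bb is an anticipation.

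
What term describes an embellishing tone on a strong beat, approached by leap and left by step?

Appoggiatura.

Approach: by leap. Departure: by step. Metric position: strong.
Leap in, step out, in a metrically strong position — an appoggiatura. (It is the mirror image of the escape tone, which steps in and leaps out from a weak position.)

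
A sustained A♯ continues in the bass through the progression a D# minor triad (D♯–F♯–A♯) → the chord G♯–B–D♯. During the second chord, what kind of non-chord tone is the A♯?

The harmony at that moment is G♯ minor triad (G♯, B, D♯); A♯ is not a chord tone.
It is held over (the same pitch as the preceding A♯) and then sustained as the same pitch into the next harmony.
Sustained through a change of harmony — a pedal tone.

Pedal tone (pedal point).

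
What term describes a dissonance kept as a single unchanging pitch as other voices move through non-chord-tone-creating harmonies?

Approach: none. Departure: none — a single pitch is sustained while the chords change around it, passing through harmonies that do not contain it.
No melodic motion at all; the dissonance is created entirely by the moving harmonies against the stationary note — a pedal tone (pedal point).

Pedal tone.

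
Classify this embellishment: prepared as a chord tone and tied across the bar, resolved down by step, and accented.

Approach: by preparation — the pitch is first a chord tone, then held (tied or repeated) while the harmony changes under it. Departure: down by step. Metric position: strong.
A prepared dissonance that resolves downward by step — a suspension. (The same figure resolving upward would be a retardation.)

Suspension.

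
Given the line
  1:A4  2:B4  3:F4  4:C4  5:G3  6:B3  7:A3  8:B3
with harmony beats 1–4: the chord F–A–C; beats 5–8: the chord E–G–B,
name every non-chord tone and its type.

The harmony at that moment is F major triad (F, A, C); B4 is not a chord tone.
It is approached by step up from A4 and left by leap down to F4.
Step in, leap out — an escape tone.
The harmony at that moment is E minor triad (E, G, B); A3 is not a chord tone.
It is approached by step down from B3 and left by step up to B3.
Step away and step back to the same note — a neighbor tone (lower neighbor).

B4 (beat 2) — escape tone; A3 (beat 7) — neighbor tone.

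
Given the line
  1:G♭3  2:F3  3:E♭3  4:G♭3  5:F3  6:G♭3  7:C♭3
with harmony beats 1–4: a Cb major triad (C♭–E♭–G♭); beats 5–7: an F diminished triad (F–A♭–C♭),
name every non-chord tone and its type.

The harmony at that moment is C♭ major triad (C♭, E♭, G♭); F3 is not a chord tone.
It is approached by step down from G♭3 and left by step down to E♭3.
Step in, step out in the same direction — a passing tone.
The harmony at that moment is F diminished triad (F, A♭, C♭); G♭3 is not a chord tone.
It is approached by step up from F3 and left by leap down to C♭3.
Step in, leap out — an escape tone.

F3 (beat 2) — passing tone; G♭3 (beat 6) — escape tone.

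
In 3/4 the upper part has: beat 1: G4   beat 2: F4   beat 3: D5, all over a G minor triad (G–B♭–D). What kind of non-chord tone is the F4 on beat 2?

Escape tone.

The harmony at that moment is G minor triad (G, B♭, D); F4 is not a chord tone.
It is approached by step down from G4 and left by leap up to D5.
Step in, leap out, on a weak beat — an escape tone.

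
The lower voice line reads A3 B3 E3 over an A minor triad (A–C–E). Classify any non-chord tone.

The harmony at that moment is A minor triad (A, C, E); B3 is not a chord tone.
It is approached by step up from A3 and left by leap down to E3.
Step in, leap out — an escape tone.

B3 is an escape tone.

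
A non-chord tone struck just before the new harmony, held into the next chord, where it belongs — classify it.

Anticipation.

Approach: ahead of the chord change (typically by step), so it is dissonant against the current harmony. Departure: none — the same pitch is restated or held and is a chord tone of the new harmony.
Dissonant first, consonant once the harmony catches up: the note simply arrives early — an anticipation. (The reverse timing, consonant first and dissonant after the change, would be a suspension or retardation.)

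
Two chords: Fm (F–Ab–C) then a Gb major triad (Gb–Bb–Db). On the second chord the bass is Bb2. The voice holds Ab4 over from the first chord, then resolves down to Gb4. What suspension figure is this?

At the second chord the bass is Bb2. The suspended Ab4 lies a seventh above the bass; after resolving down by step to Gb4, the interval above the bass becomes a sixth.
Suspension figures are named by those two intervals: 7–6.

7–6 suspension.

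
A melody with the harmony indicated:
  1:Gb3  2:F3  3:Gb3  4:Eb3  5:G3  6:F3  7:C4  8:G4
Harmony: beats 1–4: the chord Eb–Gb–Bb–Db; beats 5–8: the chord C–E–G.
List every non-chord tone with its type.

The harmony at that moment is Eb minor seventh chord (Eb, Gb, Bb, Db); F3 is not a chord tone.
It is approached by step down from Gb3 and left by step up to Gb3.
Step away and step back to the same note — a neighbor tone (lower neighbor).
The harmony at that moment is C major triad (C, E, G); F3 is not a chord tone.
It is approached by step down from G3 and left by leap up to C4.
Step in, leap out — an escape tone.

F3 (beat 2) — neighbor tone; F3 (beat 6) — escape tone.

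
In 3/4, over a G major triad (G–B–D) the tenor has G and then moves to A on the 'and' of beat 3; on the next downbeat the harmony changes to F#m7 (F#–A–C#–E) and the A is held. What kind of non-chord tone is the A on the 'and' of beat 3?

Anticipation.

The harmony at that moment is G major triad (G, B, D); A is not a chord tone.
It is approached by step up from G and then sustained as the same pitch into the next harmony.
Arriving early and becoming a chord tone when the harmony changes — an anticipation.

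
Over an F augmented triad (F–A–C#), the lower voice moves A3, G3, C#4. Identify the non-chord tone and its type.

The harmony at that moment is F augmented triad (F, A, C#); G3 is not a chord tone.
It is approached by step down from A3 and left by leap up to C#4.
Step in, leap out — an escape tone.

G3 is an escape tone.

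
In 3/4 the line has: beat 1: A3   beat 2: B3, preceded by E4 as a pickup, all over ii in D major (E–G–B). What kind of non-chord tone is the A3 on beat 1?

The harmony at that moment is E minor triad (E, G, B); A3 is not a chord tone.
It is approached by leap down from E4 and left by step up to B3.
Leap in, step out, metrically accented — an appoggiatura.

Appoggiatura.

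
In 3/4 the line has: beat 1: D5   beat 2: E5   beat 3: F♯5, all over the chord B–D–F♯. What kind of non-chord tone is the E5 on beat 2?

The harmony at that moment is B minor triad (B, D, F♯); E5 is not a chord tone.
It is approached by step up from D5 and left by step up to F♯5.
Step in, step out in the same direction — a passing tone.

Passing tone.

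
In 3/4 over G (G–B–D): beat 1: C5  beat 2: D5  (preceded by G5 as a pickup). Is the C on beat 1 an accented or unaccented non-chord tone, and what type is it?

The harmony at that moment is G major triad (G, B, D); C5 is not a chord tone.
It is approached by leap down from G5 and left by step up to D5.
Leap in, step out — an appoggiatura.
It falls on the downbeat, so it is accented.

Accented appoggiatura.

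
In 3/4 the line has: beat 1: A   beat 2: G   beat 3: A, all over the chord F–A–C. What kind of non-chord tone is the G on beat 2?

The harmony at that moment is F major triad (F, A, C); G is not a chord tone.
It is approached by step down from A and left by step up to A.
Step away and step back to the same note — a neighbor tone (lower neighbor).

Lower neighbor tone.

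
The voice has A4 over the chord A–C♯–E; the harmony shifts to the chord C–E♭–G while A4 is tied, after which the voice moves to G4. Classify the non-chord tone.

The harmony at that moment is C minor triad (C, E♭, G); A4 is not a chord tone.
It is held over (the same pitch as the preceding A4) and left by step down to G4.
Held over from the previous chord and resolving down by step — a suspension.

A4 is a suspension.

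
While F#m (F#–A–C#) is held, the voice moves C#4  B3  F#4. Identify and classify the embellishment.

B3 is an escape tone.

The harmony at that moment is F# minor triad (F#, A, C#); B3 is not a chord tone.
It is approached by step down from C#4 and left by leap up to F#4.
Step in, leap out — an escape tone.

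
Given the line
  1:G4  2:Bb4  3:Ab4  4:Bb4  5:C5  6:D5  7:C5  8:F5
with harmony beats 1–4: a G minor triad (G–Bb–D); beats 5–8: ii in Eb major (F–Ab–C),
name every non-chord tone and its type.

Ab4 (beat 3) — neighbor tone; D5 (beat 6) — neighbor tone.

The harmony at that moment is G minor triad (G, Bb, D); Ab4 is not a chord tone.
It is approached by step down from Bb4 and left by step up to Bb4.
Step away and step back to the same note — a neighbor tone (lower neighbor).
The harmony at that moment is F minor triad (F, Ab, C); D5 is not a chord tone.
It is approached by step up from C5 and left by step down to C5.
Step away and step back to the same note — a neighbor tone (upper neighbor).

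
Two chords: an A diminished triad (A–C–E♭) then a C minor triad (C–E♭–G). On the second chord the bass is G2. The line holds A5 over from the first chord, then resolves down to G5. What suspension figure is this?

9–8 suspension.

At the second chord the bass is G2. The suspended A5 lies a ninth above the bass; after resolving down by step to G5, the interval above the bass becomes an octave.
Suspension figures are named by those two intervals: 9–8.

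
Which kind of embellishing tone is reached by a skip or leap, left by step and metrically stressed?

Appoggiatura.

Approach: by leap. Departure: by step. Metric position: strong.
Leap in, step out, in a metrically strong position — an appoggiatura. (It is the mirror image of the escape tone, which steps in and leaps out from a weak position.)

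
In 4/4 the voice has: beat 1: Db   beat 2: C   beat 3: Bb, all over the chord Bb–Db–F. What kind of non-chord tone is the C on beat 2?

The harmony at that moment is Bb minor triad (Bb, Db, F); C is not a chord tone.
It is approached by step down from Db and left by step down to Bb.
Step in, step out in the same direction — a passing tone.

Passing tone.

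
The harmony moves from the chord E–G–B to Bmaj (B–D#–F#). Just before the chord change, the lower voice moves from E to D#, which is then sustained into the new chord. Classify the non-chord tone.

The harmony at that moment is E minor triad (E, G, B); D# is not a chord tone.
It is approached by step down from E and then sustained as the same pitch into the next harmony.
Arriving early and becoming a chord tone when the harmony changes — an anticipation.

D# is an anticipation.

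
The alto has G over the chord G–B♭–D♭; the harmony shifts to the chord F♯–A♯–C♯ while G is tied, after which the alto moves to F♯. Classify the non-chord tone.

G is a suspension.

The harmony at that moment is F♯ major triad (F♯, A♯, C♯); G is not a chord tone.
It is held over (the same pitch as the preceding G) and left by step down to F♯.
Held over from the previous chord and resolving down by step — a suspension.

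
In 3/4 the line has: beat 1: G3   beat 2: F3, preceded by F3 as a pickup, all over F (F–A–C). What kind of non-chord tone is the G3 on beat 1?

Upper neighbor tone.

The harmony at that moment is F major triad (F, A, C); G3 is not a chord tone.
It is approached by step up from F3 and left by step down to F3.
Step away and step back to the same note — a neighbor tone (upper neighbor).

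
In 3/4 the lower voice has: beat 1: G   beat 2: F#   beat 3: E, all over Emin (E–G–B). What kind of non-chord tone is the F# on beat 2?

Passing tone.

The harmony at that moment is E minor triad (E, G, B); F# is not a chord tone.
It is approached by step down from G and left by step down to E.
Step in, step out in the same direction — a passing tone.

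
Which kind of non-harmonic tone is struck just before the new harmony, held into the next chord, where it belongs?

Approach: ahead of the chord change (typically by step), so it is dissonant against the current harmony. Departure: none — the same pitch is restated or held and is a chord tone of the new harmony.
Dissonant first, consonant once the harmony catches up: the note simply arrives early — an anticipation. (The reverse timing, consonant first and dissonant after the change, would be a suspension or retardation.)

Anticipation.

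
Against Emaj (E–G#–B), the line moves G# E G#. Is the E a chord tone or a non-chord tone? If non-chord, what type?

Chord tone (the root of E major triad).

E major triad contains E, G#, B; E is the root, so it is a chord tone.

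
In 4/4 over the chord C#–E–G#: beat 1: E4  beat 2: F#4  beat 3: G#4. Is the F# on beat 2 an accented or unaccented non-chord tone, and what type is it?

The harmony at that moment is C# minor triad (C#, E, G#); F#4 is not a chord tone.
It is approached by step up from E4 and left by step up to G#4.
Step in, step out in the same direction — a passing tone.
It falls on a weak beat, so it is unaccented.

Unaccented passing tone.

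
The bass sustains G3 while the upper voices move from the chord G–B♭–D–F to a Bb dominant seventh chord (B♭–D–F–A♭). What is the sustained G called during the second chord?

Pedal tone (pedal point).

The harmony at that moment is B♭ dominant seventh chord (B♭, D, F, A♭); G3 is not a chord tone.
It is held over (the same pitch as the preceding G3) and then sustained as the same pitch into the next harmony.
Sustained through a change of harmony — a pedal tone.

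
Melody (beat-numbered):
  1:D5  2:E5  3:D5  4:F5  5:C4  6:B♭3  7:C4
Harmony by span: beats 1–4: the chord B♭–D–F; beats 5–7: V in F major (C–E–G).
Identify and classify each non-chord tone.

E5 (beat 2) — neighbor tone; B♭3 (beat 6) — neighbor tone.

The harmony at that moment is B♭ major triad (B♭, D, F); E5 is not a chord tone.
It is approached by step up from D5 and left by step down to D5.
Step away and step back to the same note — a neighbor tone (upper neighbor).
The harmony at that moment is C major triad (C, E, G); B♭3 is not a chord tone.
It is approached by step down from C4 and left by step up to C4.
Step away and step back to the same note — a neighbor tone (lower neighbor).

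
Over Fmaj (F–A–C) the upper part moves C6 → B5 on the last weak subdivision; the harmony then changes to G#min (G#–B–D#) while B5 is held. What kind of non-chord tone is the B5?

B5 is an anticipation.

The harmony at that moment is F major triad (F, A, C); B5 is not a chord tone.
It is approached by step down from C6 and then sustained as the same pitch into the next harmony.
Arriving early and becoming a chord tone when the harmony changes — an anticipation.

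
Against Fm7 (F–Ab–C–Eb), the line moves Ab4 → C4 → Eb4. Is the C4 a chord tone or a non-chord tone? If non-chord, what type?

Chord tone (the fifth of F minor seventh chord).

F minor seventh chord contains F, Ab, C, Eb; C is the fifth, so it is a chord tone.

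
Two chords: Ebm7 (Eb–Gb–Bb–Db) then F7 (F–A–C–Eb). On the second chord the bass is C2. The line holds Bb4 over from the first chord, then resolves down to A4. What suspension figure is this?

7–6 suspension.

At the second chord the bass is C2. The suspended Bb4 lies a seventh above the bass; after resolving down by step to A4, the interval above the bass becomes a sixth.
Suspension figures are named by those two intervals: 7–6.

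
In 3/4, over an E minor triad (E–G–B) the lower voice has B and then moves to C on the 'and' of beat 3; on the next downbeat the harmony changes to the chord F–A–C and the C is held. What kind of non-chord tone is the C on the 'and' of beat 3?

Anticipation.

The harmony at that moment is E minor triad (E, G, B); C is not a chord tone.
It is approached by step up from B and then sustained as the same pitch into the next harmony.
Arriving early and becoming a chord tone when the harmony changes — an anticipation.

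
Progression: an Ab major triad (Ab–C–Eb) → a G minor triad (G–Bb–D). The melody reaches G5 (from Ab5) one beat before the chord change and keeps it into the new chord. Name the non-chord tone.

G5 is an anticipation.

The harmony at that moment is Ab major triad (Ab, C, Eb); G5 is not a chord tone.
It is approached by step down from Ab5 and then sustained as the same pitch into the next harmony.
Arriving early and becoming a chord tone when the harmony changes — an anticipation.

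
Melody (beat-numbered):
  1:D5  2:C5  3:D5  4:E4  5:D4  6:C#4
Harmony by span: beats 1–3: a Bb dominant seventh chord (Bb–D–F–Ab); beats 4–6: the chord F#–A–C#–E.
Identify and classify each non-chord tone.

The harmony at that moment is Bb dominant seventh chord (Bb, D, F, Ab); C5 is not a chord tone.
It is approached by step down from D5 and left by step up to D5.
Step away and step back to the same note — a neighbor tone (lower neighbor).
The harmony at that moment is F# minor seventh chord (F#, A, C#, E); D4 is not a chord tone.
It is approached by step down from E4 and left by step down to C#4.
Step in, step out in the same direction — a passing tone.

C5 (beat 2) — neighbor tone; D4 (beat 5) — passing tone.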